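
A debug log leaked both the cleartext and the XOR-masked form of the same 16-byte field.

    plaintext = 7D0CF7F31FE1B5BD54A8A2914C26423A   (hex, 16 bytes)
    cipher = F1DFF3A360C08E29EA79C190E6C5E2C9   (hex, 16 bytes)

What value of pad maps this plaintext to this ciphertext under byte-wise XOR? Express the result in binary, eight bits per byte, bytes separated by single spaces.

10001100 11010011 00000100 01010000 01111111 00100001 00111011 10010100 10111110 11010001 01100011 00000001 10101010 11100011 10100000 11110011

Since cipher = plaintext ⊕ pad, XORing both sides with plaintext gives pad = plaintext ⊕ cipher.
7d xor f1 = 8c
0c xor df = d3
f7 xor f3 = 04
f3 xor a3 = 50
1f xor 60 = 7f
e1 xor c0 = 21
b5 xor 8e = 3b
bd xor 29 = 94
54 xor ea = be
a8 xor 79 = d1
a2 xor c1 = 63
91 xor 90 = 01
4c xor e6 = aa
26 xor c5 = e3
42 xor e2 = a0
3a xor c9 = f3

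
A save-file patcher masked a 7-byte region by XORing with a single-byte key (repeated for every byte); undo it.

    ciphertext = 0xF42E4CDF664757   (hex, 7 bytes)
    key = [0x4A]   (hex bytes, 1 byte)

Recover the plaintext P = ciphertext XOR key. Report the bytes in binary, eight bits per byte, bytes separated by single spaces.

10111110 01100100 00000110 10010101 00101100 00001101 00011101

The 1-byte key repeats, so the effective keystream is 4a 4a 4a 4a 4a 4a 4a.
byte 0: f4 ⊕ 4a = be
byte 1: 2e ⊕ 4a = 64
byte 2: 4c ⊕ 4a = 06
byte 3: df ⊕ 4a = 95
byte 4: 66 ⊕ 4a = 2c
byte 5: 47 ⊕ 4a = 0d
byte 6: 57 ⊕ 4a = 1d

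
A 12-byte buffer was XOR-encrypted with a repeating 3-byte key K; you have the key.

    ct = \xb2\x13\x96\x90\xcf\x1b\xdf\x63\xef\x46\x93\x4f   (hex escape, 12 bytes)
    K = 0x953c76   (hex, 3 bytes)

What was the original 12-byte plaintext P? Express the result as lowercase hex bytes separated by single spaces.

27 2f e0 05 f3 6d 4a 5f 99 d3 af 39

The 3-byte key repeats, so the effective keystream is 95 3c 76 95 3c 76 95 3c 76 95 3c 76.
byte 0: b2 XOR 95 = 27
byte 1: 13 XOR 3c = 2f
byte 2: 96 XOR 76 = e0
byte 3: 90 XOR 95 = 05
byte 4: cf XOR 3c = f3
byte 5: 1b XOR 76 = 6d
byte 6: df XOR 95 = 4a
byte 7: 63 XOR 3c = 5f
byte 8: ef XOR 76 = 99
byte 9: 46 XOR 95 = d3
byte 10: 93 XOR 3c = af
byte 11: 4f XOR 76 = 39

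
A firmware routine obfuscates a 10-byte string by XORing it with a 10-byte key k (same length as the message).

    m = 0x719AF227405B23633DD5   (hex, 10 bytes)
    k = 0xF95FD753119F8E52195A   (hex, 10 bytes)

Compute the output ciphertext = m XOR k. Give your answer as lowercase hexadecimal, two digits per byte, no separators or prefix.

71 ^ f9 = 88
9a ^ 5f = c5
f2 ^ d7 = 25
27 ^ 53 = 74
40 ^ 11 = 51
5b ^ 9f = c4
23 ^ 8e = ad
63 ^ 52 = 31
3d ^ 19 = 24
d5 ^ 5a = 8f

88c5257451c4ad31248f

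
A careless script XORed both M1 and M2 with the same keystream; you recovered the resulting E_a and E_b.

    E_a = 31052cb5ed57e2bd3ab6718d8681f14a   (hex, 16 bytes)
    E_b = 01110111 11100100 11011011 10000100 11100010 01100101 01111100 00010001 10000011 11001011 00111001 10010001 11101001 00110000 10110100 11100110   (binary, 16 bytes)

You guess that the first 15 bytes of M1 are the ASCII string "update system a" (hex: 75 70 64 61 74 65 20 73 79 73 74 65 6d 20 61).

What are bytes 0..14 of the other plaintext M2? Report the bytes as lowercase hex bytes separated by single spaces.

First, E_a ⊕ E_b = (M1 ⊕ K) ⊕ (M2 ⊕ K) = M1 ⊕ M2, so the key drops out. Then M2 = (M1 ⊕ M2) ⊕ M1 over the first 15 bytes.
byte 0: (31 ⊕ 77) ⊕ 75 = 46 ⊕ 75 = 33
byte 1: (05 ⊕ e4) ⊕ 70 = e1 ⊕ 70 = 91
byte 2: (2c ⊕ db) ⊕ 64 = f7 ⊕ 64 = 93
byte 3: (b5 ⊕ 84) ⊕ 61 = 31 ⊕ 61 = 50
byte 4: (ed ⊕ e2) ⊕ 74 = 0f ⊕ 74 = 7b
byte 5: (57 ⊕ 65) ⊕ 65 = 32 ⊕ 65 = 57
byte 6: (e2 ⊕ 7c) ⊕ 20 = 9e ⊕ 20 = be
byte 7: (bd ⊕ 11) ⊕ 73 = ac ⊕ 73 = df
byte 8: (3a ⊕ 83) ⊕ 79 = b9 ⊕ 79 = c0
byte 9: (b6 ⊕ cb) ⊕ 73 = 7d ⊕ 73 = 0e
byte 10: (71 ⊕ 39) ⊕ 74 = 48 ⊕ 74 = 3c
byte 11: (8d ⊕ 91) ⊕ 65 = 1c ⊕ 65 = 79
byte 12: (86 ⊕ e9) ⊕ 6d = 6f ⊕ 6d = 02
byte 13: (81 ⊕ 30) ⊕ 20 = b1 ⊕ 20 = 91
byte 14: (f1 ⊕ b4) ⊕ 61 = 45 ⊕ 61 = 24

33 91 93 50 7b 57 be df c0 0e 3c 79 02 91 24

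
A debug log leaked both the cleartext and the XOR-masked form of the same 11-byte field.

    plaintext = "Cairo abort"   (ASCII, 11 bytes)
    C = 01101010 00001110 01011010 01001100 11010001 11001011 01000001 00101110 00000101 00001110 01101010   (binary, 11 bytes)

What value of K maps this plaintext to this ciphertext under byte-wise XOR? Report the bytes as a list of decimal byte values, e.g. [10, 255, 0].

Since C = plaintext ⊕ K, XORing both sides with plaintext gives K = plaintext ⊕ C.
01000011 ⊕ 01101010 = 00101001
01100001 ⊕ 00001110 = 01101111
01101001 ⊕ 01011010 = 00110011
01110010 ⊕ 01001100 = 00111110
01101111 ⊕ 11010001 = 10111110
00100000 ⊕ 11001011 = 11101011
01100001 ⊕ 01000001 = 00100000
01100010 ⊕ 00101110 = 01001100
01101111 ⊕ 00000101 = 01101010
01110010 ⊕ 00001110 = 01111100
01110100 ⊕ 01101010 = 00011110

[41, 111, 51, 62, 190, 235, 32, 76, 106, 124, 30]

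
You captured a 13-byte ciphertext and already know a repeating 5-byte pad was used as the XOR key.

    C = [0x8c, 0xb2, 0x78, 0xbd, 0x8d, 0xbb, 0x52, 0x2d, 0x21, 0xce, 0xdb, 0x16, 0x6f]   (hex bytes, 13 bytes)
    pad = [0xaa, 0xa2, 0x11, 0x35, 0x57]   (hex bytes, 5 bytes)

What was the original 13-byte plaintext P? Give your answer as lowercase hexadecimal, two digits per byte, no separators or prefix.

The 5-byte key repeats, so the effective keystream is aa a2 11 35 57 aa a2 11 35 57 aa a2 11.
byte 0: 8c XOR aa = 26
byte 1: b2 XOR a2 = 10
byte 2: 78 XOR 11 = 69
byte 3: bd XOR 35 = 88
byte 4: 8d XOR 57 = da
byte 5: bb XOR aa = 11
byte 6: 52 XOR a2 = f0
byte 7: 2d XOR 11 = 3c
byte 8: 21 XOR 35 = 14
byte 9: ce XOR 57 = 99
byte 10: db XOR aa = 71
byte 11: 16 XOR a2 = b4
byte 12: 6f XOR 11 = 7e

26106988da11f03c149971b47e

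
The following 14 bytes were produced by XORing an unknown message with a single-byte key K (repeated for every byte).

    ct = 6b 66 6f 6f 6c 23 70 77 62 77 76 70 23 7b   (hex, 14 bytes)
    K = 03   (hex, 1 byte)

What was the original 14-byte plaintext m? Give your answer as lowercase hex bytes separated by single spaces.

68 65 6c 6c 6f 20 73 74 61 74 75 73 20 78

The 1-byte key repeats, so the effective keystream is 03 03 03 03 03 03 03 03 03 03 03 03 03 03.
byte 0: 6b xor 03 = 68
byte 1: 66 xor 03 = 65
byte 2: 6f xor 03 = 6c
byte 3: 6f xor 03 = 6c
byte 4: 6c xor 03 = 6f
byte 5: 23 xor 03 = 20
byte 6: 70 xor 03 = 73
byte 7: 77 xor 03 = 74
byte 8: 62 xor 03 = 61
byte 9: 77 xor 03 = 74
byte 10: 76 xor 03 = 75
byte 11: 70 xor 03 = 73
byte 12: 23 xor 03 = 20
byte 13: 7b xor 03 = 78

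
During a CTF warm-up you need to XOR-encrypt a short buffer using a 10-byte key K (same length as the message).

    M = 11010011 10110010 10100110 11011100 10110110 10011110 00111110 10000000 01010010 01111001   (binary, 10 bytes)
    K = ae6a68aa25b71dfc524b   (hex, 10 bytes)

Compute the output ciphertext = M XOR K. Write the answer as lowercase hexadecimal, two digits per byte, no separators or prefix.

d3 XOR ae = 7d
b2 XOR 6a = d8
a6 XOR 68 = ce
dc XOR aa = 76
b6 XOR 25 = 93
9e XOR b7 = 29
3e XOR 1d = 23
80 XOR fc = 7c
52 XOR 52 = 00
79 XOR 4b = 32

7dd8ce769329237c0032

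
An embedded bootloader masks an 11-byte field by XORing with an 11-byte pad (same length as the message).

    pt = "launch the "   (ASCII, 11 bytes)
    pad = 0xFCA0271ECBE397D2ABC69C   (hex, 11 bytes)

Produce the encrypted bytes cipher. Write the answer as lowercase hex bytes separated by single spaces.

90 c1 52 70 a8 8b b7 a6 c3 a3 bc

byte 0: 6c ^ fc = 90
byte 1: 61 ^ a0 = c1
byte 2: 75 ^ 27 = 52
byte 3: 6e ^ 1e = 70
byte 4: 63 ^ cb = a8
byte 5: 68 ^ e3 = 8b
byte 6: 20 ^ 97 = b7
byte 7: 74 ^ d2 = a6
byte 8: 68 ^ ab = c3
byte 9: 65 ^ c6 = a3
byte 10: 20 ^ 9c = bc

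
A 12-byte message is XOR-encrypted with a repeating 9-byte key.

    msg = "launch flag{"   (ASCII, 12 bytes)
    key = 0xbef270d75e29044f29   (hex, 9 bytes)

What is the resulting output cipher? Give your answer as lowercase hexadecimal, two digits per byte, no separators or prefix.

d29305b93d41242945df950b

The 9-byte key repeats, so the effective keystream is be f2 70 d7 5e 29 04 4f 29 be f2 70.
byte 0: 6c XOR be = d2
byte 1: 61 XOR f2 = 93
byte 2: 75 XOR 70 = 05
byte 3: 6e XOR d7 = b9
byte 4: 63 XOR 5e = 3d
byte 5: 68 XOR 29 = 41
byte 6: 20 XOR 04 = 24
byte 7: 66 XOR 4f = 29
byte 8: 6c XOR 29 = 45
byte 9: 61 XOR be = df
byte 10: 67 XOR f2 = 95
byte 11: 7b XOR 70 = 0b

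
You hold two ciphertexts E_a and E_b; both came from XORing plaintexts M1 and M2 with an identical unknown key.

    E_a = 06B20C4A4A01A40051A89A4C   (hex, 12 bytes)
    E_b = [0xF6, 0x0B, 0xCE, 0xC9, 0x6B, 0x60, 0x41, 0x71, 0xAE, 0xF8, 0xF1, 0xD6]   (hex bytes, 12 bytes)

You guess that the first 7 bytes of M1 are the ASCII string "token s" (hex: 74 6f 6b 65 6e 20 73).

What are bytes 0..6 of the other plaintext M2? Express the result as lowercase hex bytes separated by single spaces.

84 d6 a9 e6 4f 41 96

First, E_a ⊕ E_b = (M1 ⊕ K) ⊕ (M2 ⊕ K) = M1 ⊕ M2, so the key drops out. Then M2 = (M1 ⊕ M2) ⊕ M1 over the first 7 bytes.
byte 0: (06 ^ f6) ^ 74 = f0 ^ 74 = 84
byte 1: (b2 ^ 0b) ^ 6f = b9 ^ 6f = d6
byte 2: (0c ^ ce) ^ 6b = c2 ^ 6b = a9
byte 3: (4a ^ c9) ^ 65 = 83 ^ 65 = e6
byte 4: (4a ^ 6b) ^ 6e = 21 ^ 6e = 4f
byte 5: (01 ^ 60) ^ 20 = 61 ^ 20 = 41
byte 6: (a4 ^ 41) ^ 73 = e5 ^ 73 = 96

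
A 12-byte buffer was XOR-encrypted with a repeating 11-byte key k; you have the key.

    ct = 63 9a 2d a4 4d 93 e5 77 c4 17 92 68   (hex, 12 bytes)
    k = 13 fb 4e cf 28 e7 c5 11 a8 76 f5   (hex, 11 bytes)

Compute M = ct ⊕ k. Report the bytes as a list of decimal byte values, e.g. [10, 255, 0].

[112, 97, 99, 107, 101, 116, 32, 102, 108, 97, 103, 123]

The 11-byte key repeats, so the effective keystream is 13 fb 4e cf 28 e7 c5 11 a8 76 f5 13.
byte 0: 01100011 xor 00010011 = 01110000
byte 1: 10011010 xor 11111011 = 01100001
byte 2: 00101101 xor 01001110 = 01100011
byte 3: 10100100 xor 11001111 = 01101011
byte 4: 01001101 xor 00101000 = 01100101
byte 5: 10010011 xor 11100111 = 01110100
byte 6: 11100101 xor 11000101 = 00100000
byte 7: 01110111 xor 00010001 = 01100110
byte 8: 11000100 xor 10101000 = 01101100
byte 9: 00010111 xor 01110110 = 01100001
byte 10: 10010010 xor 11110101 = 01100111
byte 11: 01101000 xor 00010011 = 01111011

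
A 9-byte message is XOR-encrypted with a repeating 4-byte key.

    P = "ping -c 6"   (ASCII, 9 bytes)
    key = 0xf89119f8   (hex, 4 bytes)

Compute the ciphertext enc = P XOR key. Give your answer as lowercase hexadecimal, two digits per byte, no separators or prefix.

88f8779fd8bc7ad8ce

The 4-byte key repeats, so the effective keystream is f8 91 19 f8 f8 91 19 f8 f8.
byte 0: 70 ⊕ f8 = 88
byte 1: 69 ⊕ 91 = f8
byte 2: 6e ⊕ 19 = 77
byte 3: 67 ⊕ f8 = 9f
byte 4: 20 ⊕ f8 = d8
byte 5: 2d ⊕ 91 = bc
byte 6: 63 ⊕ 19 = 7a
byte 7: 20 ⊕ f8 = d8
byte 8: 36 ⊕ f8 = ce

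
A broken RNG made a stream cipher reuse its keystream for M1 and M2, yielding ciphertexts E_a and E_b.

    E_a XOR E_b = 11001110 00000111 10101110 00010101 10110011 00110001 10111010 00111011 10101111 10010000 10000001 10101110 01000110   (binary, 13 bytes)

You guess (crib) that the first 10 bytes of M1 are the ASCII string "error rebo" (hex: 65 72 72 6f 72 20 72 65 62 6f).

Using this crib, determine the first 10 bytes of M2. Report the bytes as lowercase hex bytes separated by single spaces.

Since E_a ⊕ E_b = M1 ⊕ M2, XORing with the guessed M1 bytes yields the corresponding M2 bytes: M2 = (E_a ⊕ E_b) ⊕ M1.
ce XOR 65 = ab
07 XOR 72 = 75
ae XOR 72 = dc
15 XOR 6f = 7a
b3 XOR 72 = c1
31 XOR 20 = 11
ba XOR 72 = c8
3b XOR 65 = 5e
af XOR 62 = cd
90 XOR 6f = ff

ab 75 dc 7a c1 11 c8 5e cd ff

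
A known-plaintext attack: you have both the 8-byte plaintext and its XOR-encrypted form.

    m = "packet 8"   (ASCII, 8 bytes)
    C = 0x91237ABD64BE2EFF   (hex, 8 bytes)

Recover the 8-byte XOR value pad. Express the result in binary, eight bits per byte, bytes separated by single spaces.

11100001 01000010 00011001 11010110 00000001 11001010 00001110 11000111

Since C = m ⊕ pad, XORing both sides with m gives pad = m ⊕ C.
70 xor 91 = e1
61 xor 23 = 42
63 xor 7a = 19
6b xor bd = d6
65 xor 64 = 01
74 xor be = ca
20 xor 2e = 0e
38 xor ff = c7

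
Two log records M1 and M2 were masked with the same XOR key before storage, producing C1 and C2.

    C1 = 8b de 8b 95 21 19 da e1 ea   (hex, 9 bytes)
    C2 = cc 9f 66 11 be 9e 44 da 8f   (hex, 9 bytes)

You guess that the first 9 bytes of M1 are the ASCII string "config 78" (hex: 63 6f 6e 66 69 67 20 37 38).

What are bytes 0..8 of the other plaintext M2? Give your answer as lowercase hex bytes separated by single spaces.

24 2e 83 e2 f6 e0 be 0c 5d

First, C1 ⊕ C2 = (M1 ⊕ K) ⊕ (M2 ⊕ K) = M1 ⊕ M2, so the key drops out. Then M2 = (M1 ⊕ M2) ⊕ M1 over the first 9 bytes.
byte 0: (8b XOR cc) XOR 63 = 47 XOR 63 = 24
byte 1: (de XOR 9f) XOR 6f = 41 XOR 6f = 2e
byte 2: (8b XOR 66) XOR 6e = ed XOR 6e = 83
byte 3: (95 XOR 11) XOR 66 = 84 XOR 66 = e2
byte 4: (21 XOR be) XOR 69 = 9f XOR 69 = f6
byte 5: (19 XOR 9e) XOR 67 = 87 XOR 67 = e0
byte 6: (da XOR 44) XOR 20 = 9e XOR 20 = be
byte 7: (e1 XOR da) XOR 37 = 3b XOR 37 = 0c
byte 8: (ea XOR 8f) XOR 38 = 65 XOR 38 = 5d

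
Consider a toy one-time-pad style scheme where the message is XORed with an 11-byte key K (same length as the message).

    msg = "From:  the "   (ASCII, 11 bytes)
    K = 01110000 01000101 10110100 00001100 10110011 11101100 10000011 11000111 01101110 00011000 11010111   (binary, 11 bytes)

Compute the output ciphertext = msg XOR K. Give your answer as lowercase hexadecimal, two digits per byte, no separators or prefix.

3637db6189cca3b3067df7

01000110 ^ 01110000 = 00110110
01110010 ^ 01000101 = 00110111
01101111 ^ 10110100 = 11011011
01101101 ^ 00001100 = 01100001
00111010 ^ 10110011 = 10001001
00100000 ^ 11101100 = 11001100
00100000 ^ 10000011 = 10100011
01110100 ^ 11000111 = 10110011
01101000 ^ 01101110 = 00000110
01100101 ^ 00011000 = 01111101
00100000 ^ 11010111 = 11110111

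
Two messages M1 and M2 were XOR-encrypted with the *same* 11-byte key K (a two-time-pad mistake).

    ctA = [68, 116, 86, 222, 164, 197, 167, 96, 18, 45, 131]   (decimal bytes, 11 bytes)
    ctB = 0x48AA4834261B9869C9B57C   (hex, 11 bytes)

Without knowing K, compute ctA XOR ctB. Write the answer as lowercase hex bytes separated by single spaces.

0c de 1e ea 82 de 3f 09 db 98 ff

ctA ⊕ ctB = (M1 ⊕ K) ⊕ (M2 ⊕ K) = M1 ⊕ M2 — the shared key cancels under XOR.
44 XOR 48 = 0c
74 XOR aa = de
56 XOR 48 = 1e
de XOR 34 = ea
a4 XOR 26 = 82
c5 XOR 1b = de
a7 XOR 98 = 3f
60 XOR 69 = 09
12 XOR c9 = db
2d XOR b5 = 98
83 XOR 7c = ff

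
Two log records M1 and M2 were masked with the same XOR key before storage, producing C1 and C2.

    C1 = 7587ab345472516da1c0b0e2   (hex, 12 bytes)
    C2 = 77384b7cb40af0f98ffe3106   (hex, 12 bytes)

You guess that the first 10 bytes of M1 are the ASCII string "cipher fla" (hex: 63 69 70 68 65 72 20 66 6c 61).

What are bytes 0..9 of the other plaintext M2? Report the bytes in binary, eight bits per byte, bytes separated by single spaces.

First, C1 ⊕ C2 = (M1 ⊕ K) ⊕ (M2 ⊕ K) = M1 ⊕ M2, so the key drops out. Then M2 = (M1 ⊕ M2) ⊕ M1 over the first 10 bytes.
byte 0: (75 XOR 77) XOR 63 = 02 XOR 63 = 61
byte 1: (87 XOR 38) XOR 69 = bf XOR 69 = d6
byte 2: (ab XOR 4b) XOR 70 = e0 XOR 70 = 90
byte 3: (34 XOR 7c) XOR 68 = 48 XOR 68 = 20
byte 4: (54 XOR b4) XOR 65 = e0 XOR 65 = 85
byte 5: (72 XOR 0a) XOR 72 = 78 XOR 72 = 0a
byte 6: (51 XOR f0) XOR 20 = a1 XOR 20 = 81
byte 7: (6d XOR f9) XOR 66 = 94 XOR 66 = f2
byte 8: (a1 XOR 8f) XOR 6c = 2e XOR 6c = 42
byte 9: (c0 XOR fe) XOR 61 = 3e XOR 61 = 5f

01100001 11010110 10010000 00100000 10000101 00001010 10000001 11110010 01000010 01011111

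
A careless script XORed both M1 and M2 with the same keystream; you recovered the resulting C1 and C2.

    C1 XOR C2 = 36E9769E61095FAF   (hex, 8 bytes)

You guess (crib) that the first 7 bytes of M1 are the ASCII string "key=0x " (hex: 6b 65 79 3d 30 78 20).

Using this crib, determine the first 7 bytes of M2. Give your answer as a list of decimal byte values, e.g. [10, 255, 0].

[93, 140, 15, 163, 81, 113, 127]

Since C1 ⊕ C2 = M1 ⊕ M2, XORing with the guessed M1 bytes yields the corresponding M2 bytes: M2 = (C1 ⊕ C2) ⊕ M1.
byte 0:  54 ^ 107 =  93
byte 1: 233 ^ 101 = 140
byte 2: 118 ^ 121 =  15
byte 3: 158 ^  61 = 163
byte 4:  97 ^  48 =  81
byte 5:   9 ^ 120 = 113
byte 6:  95 ^  32 = 127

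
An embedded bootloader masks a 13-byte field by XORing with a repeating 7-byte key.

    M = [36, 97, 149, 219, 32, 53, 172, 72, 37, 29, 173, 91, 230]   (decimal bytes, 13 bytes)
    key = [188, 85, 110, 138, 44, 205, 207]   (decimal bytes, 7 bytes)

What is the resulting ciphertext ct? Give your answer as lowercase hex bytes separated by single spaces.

98 34 fb 51 0c f8 63 f4 70 73 27 77 2b

The 7-byte key repeats, so the effective keystream is bc 55 6e 8a 2c cd cf bc 55 6e 8a 2c cd.
byte 0: 24 ^ bc = 98
byte 1: 61 ^ 55 = 34
byte 2: 95 ^ 6e = fb
byte 3: db ^ 8a = 51
byte 4: 20 ^ 2c = 0c
byte 5: 35 ^ cd = f8
byte 6: ac ^ cf = 63
byte 7: 48 ^ bc = f4
byte 8: 25 ^ 55 = 70
byte 9: 1d ^ 6e = 73
byte 10: ad ^ 8a = 27
byte 11: 5b ^ 2c = 77
byte 12: e6 ^ cd = 2b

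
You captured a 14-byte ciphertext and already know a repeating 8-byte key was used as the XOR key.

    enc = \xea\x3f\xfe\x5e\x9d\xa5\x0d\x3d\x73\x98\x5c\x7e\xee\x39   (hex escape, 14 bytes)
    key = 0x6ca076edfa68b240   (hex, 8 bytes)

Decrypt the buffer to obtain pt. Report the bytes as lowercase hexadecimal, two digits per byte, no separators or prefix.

869f88b367cdbf7d1f382a931451

The 8-byte key repeats, so the effective keystream is 6c a0 76 ed fa 68 b2 40 6c a0 76 ed fa 68.
byte 0: ea ^ 6c = 86
byte 1: 3f ^ a0 = 9f
byte 2: fe ^ 76 = 88
byte 3: 5e ^ ed = b3
byte 4: 9d ^ fa = 67
byte 5: a5 ^ 68 = cd
byte 6: 0d ^ b2 = bf
byte 7: 3d ^ 40 = 7d
byte 8: 73 ^ 6c = 1f
byte 9: 98 ^ a0 = 38
byte 10: 5c ^ 76 = 2a
byte 11: 7e ^ ed = 93
byte 12: ee ^ fa = 14
byte 13: 39 ^ 68 = 51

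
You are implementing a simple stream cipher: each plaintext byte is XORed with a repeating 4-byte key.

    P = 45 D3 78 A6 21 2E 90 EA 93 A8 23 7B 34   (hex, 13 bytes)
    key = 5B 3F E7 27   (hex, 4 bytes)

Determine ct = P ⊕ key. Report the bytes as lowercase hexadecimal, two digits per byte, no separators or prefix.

The 4-byte key repeats, so the effective keystream is 5b 3f e7 27 5b 3f e7 27 5b 3f e7 27 5b.
byte 0: 45 ⊕ 5b = 1e
byte 1: d3 ⊕ 3f = ec
byte 2: 78 ⊕ e7 = 9f
byte 3: a6 ⊕ 27 = 81
byte 4: 21 ⊕ 5b = 7a
byte 5: 2e ⊕ 3f = 11
byte 6: 90 ⊕ e7 = 77
byte 7: ea ⊕ 27 = cd
byte 8: 93 ⊕ 5b = c8
byte 9: a8 ⊕ 3f = 97
byte 10: 23 ⊕ e7 = c4
byte 11: 7b ⊕ 27 = 5c
byte 12: 34 ⊕ 5b = 6f

1eec9f817a1177cdc897c45c6f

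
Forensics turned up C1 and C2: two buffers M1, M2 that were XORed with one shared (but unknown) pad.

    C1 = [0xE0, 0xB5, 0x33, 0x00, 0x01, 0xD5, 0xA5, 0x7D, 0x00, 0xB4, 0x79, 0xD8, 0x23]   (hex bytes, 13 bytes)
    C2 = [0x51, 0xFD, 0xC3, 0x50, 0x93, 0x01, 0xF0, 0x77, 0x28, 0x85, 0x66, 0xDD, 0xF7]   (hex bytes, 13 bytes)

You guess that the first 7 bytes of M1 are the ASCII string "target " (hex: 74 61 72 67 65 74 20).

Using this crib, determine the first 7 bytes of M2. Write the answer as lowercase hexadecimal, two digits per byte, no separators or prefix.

First, C1 ⊕ C2 = (M1 ⊕ K) ⊕ (M2 ⊕ K) = M1 ⊕ M2, so the key drops out. Then M2 = (M1 ⊕ M2) ⊕ M1 over the first 7 bytes.
byte 0: (e0 xor 51) xor 74 = b1 xor 74 = c5
byte 1: (b5 xor fd) xor 61 = 48 xor 61 = 29
byte 2: (33 xor c3) xor 72 = f0 xor 72 = 82
byte 3: (00 xor 50) xor 67 = 50 xor 67 = 37
byte 4: (01 xor 93) xor 65 = 92 xor 65 = f7
byte 5: (d5 xor 01) xor 74 = d4 xor 74 = a0
byte 6: (a5 xor f0) xor 20 = 55 xor 20 = 75

c5298237f7a075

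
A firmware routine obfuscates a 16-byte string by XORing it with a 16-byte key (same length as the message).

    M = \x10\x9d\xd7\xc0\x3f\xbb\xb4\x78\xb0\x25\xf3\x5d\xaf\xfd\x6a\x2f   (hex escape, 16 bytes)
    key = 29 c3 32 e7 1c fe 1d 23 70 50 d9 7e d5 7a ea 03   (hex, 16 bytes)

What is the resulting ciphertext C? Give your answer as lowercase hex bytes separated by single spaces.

00010000 ⊕ 00101001 = 00111001
10011101 ⊕ 11000011 = 01011110
11010111 ⊕ 00110010 = 11100101
11000000 ⊕ 11100111 = 00100111
00111111 ⊕ 00011100 = 00100011
10111011 ⊕ 11111110 = 01000101
10110100 ⊕ 00011101 = 10101001
01111000 ⊕ 00100011 = 01011011
10110000 ⊕ 01110000 = 11000000
00100101 ⊕ 01010000 = 01110101
11110011 ⊕ 11011001 = 00101010
01011101 ⊕ 01111110 = 00100011
10101111 ⊕ 11010101 = 01111010
11111101 ⊕ 01111010 = 10000111
01101010 ⊕ 11101010 = 10000000
00101111 ⊕ 00000011 = 00101100

39 5e e5 27 23 45 a9 5b c0 75 2a 23 7a 87 80 2c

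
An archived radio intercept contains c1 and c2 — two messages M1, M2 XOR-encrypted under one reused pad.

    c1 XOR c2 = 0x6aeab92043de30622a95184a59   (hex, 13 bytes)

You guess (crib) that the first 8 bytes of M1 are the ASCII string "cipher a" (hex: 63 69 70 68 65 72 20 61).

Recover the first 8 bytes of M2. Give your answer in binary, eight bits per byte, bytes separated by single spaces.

Since c1 ⊕ c2 = M1 ⊕ M2, XORing with the guessed M1 bytes yields the corresponding M2 bytes: M2 = (c1 ⊕ c2) ⊕ M1.
106 ^  99 =   9
234 ^ 105 = 131
185 ^ 112 = 201
 32 ^ 104 =  72
 67 ^ 101 =  38
222 ^ 114 = 172
 48 ^  32 =  16
 98 ^  97 =   3

00001001 10000011 11001001 01001000 00100110 10101100 00010000 00000011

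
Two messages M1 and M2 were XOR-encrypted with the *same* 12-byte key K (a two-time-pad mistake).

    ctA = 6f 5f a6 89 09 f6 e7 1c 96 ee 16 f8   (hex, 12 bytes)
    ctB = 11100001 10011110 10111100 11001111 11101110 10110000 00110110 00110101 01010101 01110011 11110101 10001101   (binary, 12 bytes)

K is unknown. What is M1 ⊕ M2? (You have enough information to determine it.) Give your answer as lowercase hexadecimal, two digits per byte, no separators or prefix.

ctA ⊕ ctB = (M1 ⊕ K) ⊕ (M2 ⊕ K) = M1 ⊕ M2 — the shared key cancels under XOR.
6f xor e1 = 8e
5f xor 9e = c1
a6 xor bc = 1a
89 xor cf = 46
09 xor ee = e7
f6 xor b0 = 46
e7 xor 36 = d1
1c xor 35 = 29
96 xor 55 = c3
ee xor 73 = 9d
16 xor f5 = e3
f8 xor 8d = 75

8ec11a46e746d129c39de375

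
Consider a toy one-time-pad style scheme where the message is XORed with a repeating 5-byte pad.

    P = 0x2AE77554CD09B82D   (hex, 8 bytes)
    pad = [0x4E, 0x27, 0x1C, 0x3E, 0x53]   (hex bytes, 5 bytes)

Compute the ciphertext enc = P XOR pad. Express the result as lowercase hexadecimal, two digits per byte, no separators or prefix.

The 5-byte key repeats, so the effective keystream is 4e 27 1c 3e 53 4e 27 1c.
byte 0: 2a ⊕ 4e = 64
byte 1: e7 ⊕ 27 = c0
byte 2: 75 ⊕ 1c = 69
byte 3: 54 ⊕ 3e = 6a
byte 4: cd ⊕ 53 = 9e
byte 5: 09 ⊕ 4e = 47
byte 6: b8 ⊕ 27 = 9f
byte 7: 2d ⊕ 1c = 31

64c0696a9e479f31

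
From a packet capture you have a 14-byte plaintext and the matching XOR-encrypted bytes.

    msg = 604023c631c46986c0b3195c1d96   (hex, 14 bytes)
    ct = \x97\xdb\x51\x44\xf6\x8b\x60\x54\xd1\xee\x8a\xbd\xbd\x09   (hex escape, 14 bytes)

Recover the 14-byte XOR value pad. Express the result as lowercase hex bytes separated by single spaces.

Since ct = msg ⊕ pad, XORing both sides with msg gives pad = msg ⊕ ct.
60 xor 97 = f7
40 xor db = 9b
23 xor 51 = 72
c6 xor 44 = 82
31 xor f6 = c7
c4 xor 8b = 4f
69 xor 60 = 09
86 xor 54 = d2
c0 xor d1 = 11
b3 xor ee = 5d
19 xor 8a = 93
5c xor bd = e1
1d xor bd = a0
96 xor 09 = 9f

f7 9b 72 82 c7 4f 09 d2 11 5d 93 e1 a0 9f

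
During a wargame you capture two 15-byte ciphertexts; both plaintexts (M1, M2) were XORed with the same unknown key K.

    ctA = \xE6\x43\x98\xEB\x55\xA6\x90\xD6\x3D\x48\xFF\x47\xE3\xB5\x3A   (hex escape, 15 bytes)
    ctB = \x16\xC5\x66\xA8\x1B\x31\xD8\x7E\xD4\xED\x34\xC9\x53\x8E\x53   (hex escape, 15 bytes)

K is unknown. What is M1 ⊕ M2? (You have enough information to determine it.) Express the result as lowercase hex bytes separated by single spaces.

ctA ⊕ ctB = (M1 ⊕ K) ⊕ (M2 ⊕ K) = M1 ⊕ M2 — the shared key cancels under XOR.
230 ^  22 = 240
 67 ^ 197 = 134
152 ^ 102 = 254
235 ^ 168 =  67
 85 ^  27 =  78
166 ^  49 = 151
144 ^ 216 =  72
214 ^ 126 = 168
 61 ^ 212 = 233
 72 ^ 237 = 165
255 ^  52 = 203
 71 ^ 201 = 142
227 ^  83 = 176
181 ^ 142 =  59
 58 ^  83 = 105

f0 86 fe 43 4e 97 48 a8 e9 a5 cb 8e b0 3b 69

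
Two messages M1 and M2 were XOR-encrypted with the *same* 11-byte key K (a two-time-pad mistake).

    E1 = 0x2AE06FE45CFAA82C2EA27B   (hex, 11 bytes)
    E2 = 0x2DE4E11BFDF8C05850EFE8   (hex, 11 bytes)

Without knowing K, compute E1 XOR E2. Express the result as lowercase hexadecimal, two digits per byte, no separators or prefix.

07048effa10268747e4d93

E1 ⊕ E2 = (M1 ⊕ K) ⊕ (M2 ⊕ K) = M1 ⊕ M2 — the shared key cancels under XOR.
byte 0: 2a xor 2d = 07
byte 1: e0 xor e4 = 04
byte 2: 6f xor e1 = 8e
byte 3: e4 xor 1b = ff
byte 4: 5c xor fd = a1
byte 5: fa xor f8 = 02
byte 6: a8 xor c0 = 68
byte 7: 2c xor 58 = 74
byte 8: 2e xor 50 = 7e
byte 9: a2 xor ef = 4d
byte 10: 7b xor e8 = 93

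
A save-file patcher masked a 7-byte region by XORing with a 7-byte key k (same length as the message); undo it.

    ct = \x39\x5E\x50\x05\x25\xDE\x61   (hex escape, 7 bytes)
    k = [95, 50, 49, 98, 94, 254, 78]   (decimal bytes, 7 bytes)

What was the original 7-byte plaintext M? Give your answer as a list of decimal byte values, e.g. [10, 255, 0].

 57 xor  95 = 102
 94 xor  50 = 108
 80 xor  49 =  97
  5 xor  98 = 103
 37 xor  94 = 123
222 xor 254 =  32
 97 xor  78 =  47

[102, 108, 97, 103, 123, 32, 47]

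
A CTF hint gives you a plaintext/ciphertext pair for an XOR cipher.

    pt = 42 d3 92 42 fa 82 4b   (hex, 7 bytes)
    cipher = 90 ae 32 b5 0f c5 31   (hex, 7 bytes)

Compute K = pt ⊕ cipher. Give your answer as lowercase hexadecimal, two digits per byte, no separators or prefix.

d27da0f7f5477a

Since cipher = pt ⊕ K, XORing both sides with pt gives K = pt ⊕ cipher.
byte 0: 42 xor 90 = d2
byte 1: d3 xor ae = 7d
byte 2: 92 xor 32 = a0
byte 3: 42 xor b5 = f7
byte 4: fa xor 0f = f5
byte 5: 82 xor c5 = 47
byte 6: 4b xor 31 = 7a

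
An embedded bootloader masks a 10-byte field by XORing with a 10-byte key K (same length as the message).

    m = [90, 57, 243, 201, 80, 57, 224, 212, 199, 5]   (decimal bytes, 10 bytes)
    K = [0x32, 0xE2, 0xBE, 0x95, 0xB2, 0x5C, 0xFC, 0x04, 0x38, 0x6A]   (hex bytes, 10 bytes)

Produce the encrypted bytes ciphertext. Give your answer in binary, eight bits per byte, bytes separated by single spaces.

01101000 11011011 01001101 01011100 11100010 01100101 00011100 11010000 11111111 01101111

XOR is its own inverse, so applying the key byte-wise gives the result directly.
01011010 ^ 00110010 = 01101000
00111001 ^ 11100010 = 11011011
11110011 ^ 10111110 = 01001101
11001001 ^ 10010101 = 01011100
01010000 ^ 10110010 = 11100010
00111001 ^ 01011100 = 01100101
11100000 ^ 11111100 = 00011100
11010100 ^ 00000100 = 11010000
11000111 ^ 00111000 = 11111111
00000101 ^ 01101010 = 01101111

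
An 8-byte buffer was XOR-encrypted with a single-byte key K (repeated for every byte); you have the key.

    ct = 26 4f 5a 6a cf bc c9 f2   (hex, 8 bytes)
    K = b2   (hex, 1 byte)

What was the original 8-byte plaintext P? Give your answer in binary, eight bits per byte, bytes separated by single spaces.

10010100 11111101 11101000 11011000 01111101 00001110 01111011 01000000

The 1-byte key repeats, so the effective keystream is b2 b2 b2 b2 b2 b2 b2 b2.
byte 0: 26 xor b2 = 94
byte 1: 4f xor b2 = fd
byte 2: 5a xor b2 = e8
byte 3: 6a xor b2 = d8
byte 4: cf xor b2 = 7d
byte 5: bc xor b2 = 0e
byte 6: c9 xor b2 = 7b
byte 7: f2 xor b2 = 40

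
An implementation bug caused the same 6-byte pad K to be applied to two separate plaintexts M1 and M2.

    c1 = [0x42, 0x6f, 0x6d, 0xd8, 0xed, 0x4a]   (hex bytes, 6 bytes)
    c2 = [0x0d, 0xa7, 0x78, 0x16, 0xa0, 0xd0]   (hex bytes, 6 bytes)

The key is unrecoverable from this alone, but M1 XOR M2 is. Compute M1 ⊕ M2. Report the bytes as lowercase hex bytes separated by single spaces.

4f c8 15 ce 4d 9a

c1 ⊕ c2 = (M1 ⊕ K) ⊕ (M2 ⊕ K) = M1 ⊕ M2 — the shared key cancels under XOR.
42 xor 0d = 4f
6f xor a7 = c8
6d xor 78 = 15
d8 xor 16 = ce
ed xor a0 = 4d
4a xor d0 = 9a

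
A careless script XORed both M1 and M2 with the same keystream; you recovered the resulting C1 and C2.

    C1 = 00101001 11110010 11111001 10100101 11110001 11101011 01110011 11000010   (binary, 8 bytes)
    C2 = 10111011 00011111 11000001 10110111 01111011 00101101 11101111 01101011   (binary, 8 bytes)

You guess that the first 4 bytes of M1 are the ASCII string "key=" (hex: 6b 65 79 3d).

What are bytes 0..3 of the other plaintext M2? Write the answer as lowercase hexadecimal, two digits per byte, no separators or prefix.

f988412f

First, C1 ⊕ C2 = (M1 ⊕ K) ⊕ (M2 ⊕ K) = M1 ⊕ M2, so the key drops out. Then M2 = (M1 ⊕ M2) ⊕ M1 over the first 4 bytes.
byte 0: (29 ⊕ bb) ⊕ 6b = 92 ⊕ 6b = f9
byte 1: (f2 ⊕ 1f) ⊕ 65 = ed ⊕ 65 = 88
byte 2: (f9 ⊕ c1) ⊕ 79 = 38 ⊕ 79 = 41
byte 3: (a5 ⊕ b7) ⊕ 3d = 12 ⊕ 3d = 2f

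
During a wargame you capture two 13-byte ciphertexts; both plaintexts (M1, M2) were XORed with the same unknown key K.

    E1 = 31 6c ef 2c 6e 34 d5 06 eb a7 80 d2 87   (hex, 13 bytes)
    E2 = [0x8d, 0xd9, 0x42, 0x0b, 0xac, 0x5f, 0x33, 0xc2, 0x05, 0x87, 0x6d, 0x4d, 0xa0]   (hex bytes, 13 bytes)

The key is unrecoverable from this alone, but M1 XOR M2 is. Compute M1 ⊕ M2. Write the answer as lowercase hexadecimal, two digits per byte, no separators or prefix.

bcb5ad27c26be6c4ee20ed9f27

E1 ⊕ E2 = (M1 ⊕ K) ⊕ (M2 ⊕ K) = M1 ⊕ M2 — the shared key cancels under XOR.
31 xor 8d = bc
6c xor d9 = b5
ef xor 42 = ad
2c xor 0b = 27
6e xor ac = c2
34 xor 5f = 6b
d5 xor 33 = e6
06 xor c2 = c4
eb xor 05 = ee
a7 xor 87 = 20
80 xor 6d = ed
d2 xor 4d = 9f
87 xor a0 = 27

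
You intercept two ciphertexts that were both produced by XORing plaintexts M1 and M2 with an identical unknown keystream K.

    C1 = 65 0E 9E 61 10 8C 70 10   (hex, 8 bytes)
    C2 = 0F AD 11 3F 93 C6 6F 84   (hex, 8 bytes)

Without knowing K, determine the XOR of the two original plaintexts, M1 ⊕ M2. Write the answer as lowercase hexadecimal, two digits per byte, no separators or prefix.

C1 ⊕ C2 = (M1 ⊕ K) ⊕ (M2 ⊕ K) = M1 ⊕ M2 — the shared key cancels under XOR.
65 xor 0f = 6a
0e xor ad = a3
9e xor 11 = 8f
61 xor 3f = 5e
10 xor 93 = 83
8c xor c6 = 4a
70 xor 6f = 1f
10 xor 84 = 94

6aa38f5e834a1f94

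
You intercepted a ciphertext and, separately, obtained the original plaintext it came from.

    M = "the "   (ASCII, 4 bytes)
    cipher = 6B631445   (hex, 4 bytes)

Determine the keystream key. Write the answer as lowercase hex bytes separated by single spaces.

Since cipher = M ⊕ key, XORing both sides with M gives key = M ⊕ cipher.
byte 0: 01110100 xor 01101011 = 00011111
byte 1: 01101000 xor 01100011 = 00001011
byte 2: 01100101 xor 00010100 = 01110001
byte 3: 00100000 xor 01000101 = 01100101

1f 0b 71 65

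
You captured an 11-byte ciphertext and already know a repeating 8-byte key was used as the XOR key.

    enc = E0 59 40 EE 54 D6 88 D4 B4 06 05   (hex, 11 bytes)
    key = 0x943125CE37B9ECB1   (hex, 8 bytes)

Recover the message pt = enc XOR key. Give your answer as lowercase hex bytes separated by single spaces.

74 68 65 20 63 6f 64 65 20 37 20

The 8-byte key repeats, so the effective keystream is 94 31 25 ce 37 b9 ec b1 94 31 25.
byte 0: 224 ⊕ 148 = 116
byte 1:  89 ⊕  49 = 104
byte 2:  64 ⊕  37 = 101
byte 3: 238 ⊕ 206 =  32
byte 4:  84 ⊕  55 =  99
byte 5: 214 ⊕ 185 = 111
byte 6: 136 ⊕ 236 = 100
byte 7: 212 ⊕ 177 = 101
byte 8: 180 ⊕ 148 =  32
byte 9:   6 ⊕  49 =  55
byte 10:   5 ⊕  37 =  32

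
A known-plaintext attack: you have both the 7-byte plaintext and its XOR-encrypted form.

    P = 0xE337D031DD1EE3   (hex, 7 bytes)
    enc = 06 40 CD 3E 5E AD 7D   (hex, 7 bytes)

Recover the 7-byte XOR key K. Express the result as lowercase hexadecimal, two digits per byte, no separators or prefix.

Since enc = P ⊕ K, XORing both sides with P gives K = P ⊕ enc.
byte 0: 11100011 ⊕ 00000110 = 11100101
byte 1: 00110111 ⊕ 01000000 = 01110111
byte 2: 11010000 ⊕ 11001101 = 00011101
byte 3: 00110001 ⊕ 00111110 = 00001111
byte 4: 11011101 ⊕ 01011110 = 10000011
byte 5: 00011110 ⊕ 10101101 = 10110011
byte 6: 11100011 ⊕ 01111101 = 10011110

e5771d0f83b39e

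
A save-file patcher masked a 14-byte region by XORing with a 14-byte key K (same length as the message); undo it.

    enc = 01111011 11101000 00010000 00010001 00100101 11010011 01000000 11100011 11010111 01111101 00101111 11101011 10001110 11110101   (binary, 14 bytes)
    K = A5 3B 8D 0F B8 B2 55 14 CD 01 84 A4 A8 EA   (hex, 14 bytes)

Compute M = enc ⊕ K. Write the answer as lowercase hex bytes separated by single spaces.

XOR is its own inverse, so applying the key byte-wise gives the result directly.
byte 0: 7b XOR a5 = de
byte 1: e8 XOR 3b = d3
byte 2: 10 XOR 8d = 9d
byte 3: 11 XOR 0f = 1e
byte 4: 25 XOR b8 = 9d
byte 5: d3 XOR b2 = 61
byte 6: 40 XOR 55 = 15
byte 7: e3 XOR 14 = f7
byte 8: d7 XOR cd = 1a
byte 9: 7d XOR 01 = 7c
byte 10: 2f XOR 84 = ab
byte 11: eb XOR a4 = 4f
byte 12: 8e XOR a8 = 26
byte 13: f5 XOR ea = 1f

de d3 9d 1e 9d 61 15 f7 1a 7c ab 4f 26 1f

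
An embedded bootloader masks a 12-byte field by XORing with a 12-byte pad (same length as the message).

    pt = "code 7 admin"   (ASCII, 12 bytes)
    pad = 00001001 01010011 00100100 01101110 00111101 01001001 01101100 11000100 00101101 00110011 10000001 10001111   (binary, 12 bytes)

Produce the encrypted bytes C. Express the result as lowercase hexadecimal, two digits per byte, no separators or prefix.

6a3c400b1d7e4ca5495ee8e1

XOR is its own inverse, so applying the key byte-wise gives the result directly.
 99 xor   9 = 106
111 xor  83 =  60
100 xor  36 =  64
101 xor 110 =  11
 32 xor  61 =  29
 55 xor  73 = 126
 32 xor 108 =  76
 97 xor 196 = 165
100 xor  45 =  73
109 xor  51 =  94
105 xor 129 = 232
110 xor 143 = 225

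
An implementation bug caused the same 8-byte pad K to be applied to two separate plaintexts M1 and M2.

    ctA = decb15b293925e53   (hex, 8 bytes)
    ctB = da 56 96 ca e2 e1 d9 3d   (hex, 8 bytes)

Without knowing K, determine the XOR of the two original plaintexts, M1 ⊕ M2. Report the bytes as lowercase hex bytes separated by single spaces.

04 9d 83 78 71 73 87 6e

ctA ⊕ ctB = (M1 ⊕ K) ⊕ (M2 ⊕ K) = M1 ⊕ M2 — the shared key cancels under XOR.
byte 0: 11011110 xor 11011010 = 00000100
byte 1: 11001011 xor 01010110 = 10011101
byte 2: 00010101 xor 10010110 = 10000011
byte 3: 10110010 xor 11001010 = 01111000
byte 4: 10010011 xor 11100010 = 01110001
byte 5: 10010010 xor 11100001 = 01110011
byte 6: 01011110 xor 11011001 = 10000111
byte 7: 01010011 xor 00111101 = 01101110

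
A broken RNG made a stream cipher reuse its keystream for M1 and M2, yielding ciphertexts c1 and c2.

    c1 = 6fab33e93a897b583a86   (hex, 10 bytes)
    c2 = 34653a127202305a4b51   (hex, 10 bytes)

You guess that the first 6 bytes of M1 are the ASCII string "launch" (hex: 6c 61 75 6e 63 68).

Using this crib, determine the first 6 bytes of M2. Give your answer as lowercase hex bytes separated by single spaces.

First, c1 ⊕ c2 = (M1 ⊕ K) ⊕ (M2 ⊕ K) = M1 ⊕ M2, so the key drops out. Then M2 = (M1 ⊕ M2) ⊕ M1 over the first 6 bytes.
byte 0: (6f ^ 34) ^ 6c = 5b ^ 6c = 37
byte 1: (ab ^ 65) ^ 61 = ce ^ 61 = af
byte 2: (33 ^ 3a) ^ 75 = 09 ^ 75 = 7c
byte 3: (e9 ^ 12) ^ 6e = fb ^ 6e = 95
byte 4: (3a ^ 72) ^ 63 = 48 ^ 63 = 2b
byte 5: (89 ^ 02) ^ 68 = 8b ^ 68 = e3

37 af 7c 95 2b e3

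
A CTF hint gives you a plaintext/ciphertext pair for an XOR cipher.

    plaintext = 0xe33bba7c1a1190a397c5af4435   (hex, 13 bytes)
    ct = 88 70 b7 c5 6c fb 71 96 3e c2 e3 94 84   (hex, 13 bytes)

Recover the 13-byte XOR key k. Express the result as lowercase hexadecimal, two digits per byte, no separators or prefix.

Since ct = plaintext ⊕ k, XORing both sides with plaintext gives k = plaintext ⊕ ct.
byte 0: e3 XOR 88 = 6b
byte 1: 3b XOR 70 = 4b
byte 2: ba XOR b7 = 0d
byte 3: 7c XOR c5 = b9
byte 4: 1a XOR 6c = 76
byte 5: 11 XOR fb = ea
byte 6: 90 XOR 71 = e1
byte 7: a3 XOR 96 = 35
byte 8: 97 XOR 3e = a9
byte 9: c5 XOR c2 = 07
byte 10: af XOR e3 = 4c
byte 11: 44 XOR 94 = d0
byte 12: 35 XOR 84 = b1

6b4b0db976eae135a9074cd0b1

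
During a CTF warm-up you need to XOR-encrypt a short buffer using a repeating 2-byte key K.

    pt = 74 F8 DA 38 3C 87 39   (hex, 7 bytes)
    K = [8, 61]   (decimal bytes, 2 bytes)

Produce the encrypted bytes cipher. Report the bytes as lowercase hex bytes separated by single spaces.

7c c5 d2 05 34 ba 31

The 2-byte key repeats, so the effective keystream is 08 3d 08 3d 08 3d 08.
byte 0: 74 xor 08 = 7c
byte 1: f8 xor 3d = c5
byte 2: da xor 08 = d2
byte 3: 38 xor 3d = 05
byte 4: 3c xor 08 = 34
byte 5: 87 xor 3d = ba
byte 6: 39 xor 08 = 31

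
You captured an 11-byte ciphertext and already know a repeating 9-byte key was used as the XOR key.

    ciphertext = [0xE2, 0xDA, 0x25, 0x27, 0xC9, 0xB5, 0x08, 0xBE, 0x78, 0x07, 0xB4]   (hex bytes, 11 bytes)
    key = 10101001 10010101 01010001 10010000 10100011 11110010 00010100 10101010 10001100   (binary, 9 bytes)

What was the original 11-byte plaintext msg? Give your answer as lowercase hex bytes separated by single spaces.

4b 4f 74 b7 6a 47 1c 14 f4 ae 21

The 9-byte key repeats, so the effective keystream is a9 95 51 90 a3 f2 14 aa 8c a9 95.
byte 0: e2 ^ a9 = 4b
byte 1: da ^ 95 = 4f
byte 2: 25 ^ 51 = 74
byte 3: 27 ^ 90 = b7
byte 4: c9 ^ a3 = 6a
byte 5: b5 ^ f2 = 47
byte 6: 08 ^ 14 = 1c
byte 7: be ^ aa = 14
byte 8: 78 ^ 8c = f4
byte 9: 07 ^ a9 = ae
byte 10: b4 ^ 95 = 21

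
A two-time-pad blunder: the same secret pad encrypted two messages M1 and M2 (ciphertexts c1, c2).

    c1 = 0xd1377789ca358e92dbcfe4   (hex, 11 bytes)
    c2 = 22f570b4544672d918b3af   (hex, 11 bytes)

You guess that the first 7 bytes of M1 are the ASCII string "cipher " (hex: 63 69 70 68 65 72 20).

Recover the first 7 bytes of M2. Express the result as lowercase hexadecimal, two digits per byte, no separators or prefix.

90ab7755fb01dc

First, c1 ⊕ c2 = (M1 ⊕ K) ⊕ (M2 ⊕ K) = M1 ⊕ M2, so the key drops out. Then M2 = (M1 ⊕ M2) ⊕ M1 over the first 7 bytes.
byte 0: (d1 ^ 22) ^ 63 = f3 ^ 63 = 90
byte 1: (37 ^ f5) ^ 69 = c2 ^ 69 = ab
byte 2: (77 ^ 70) ^ 70 = 07 ^ 70 = 77
byte 3: (89 ^ b4) ^ 68 = 3d ^ 68 = 55
byte 4: (ca ^ 54) ^ 65 = 9e ^ 65 = fb
byte 5: (35 ^ 46) ^ 72 = 73 ^ 72 = 01
byte 6: (8e ^ 72) ^ 20 = fc ^ 20 = dc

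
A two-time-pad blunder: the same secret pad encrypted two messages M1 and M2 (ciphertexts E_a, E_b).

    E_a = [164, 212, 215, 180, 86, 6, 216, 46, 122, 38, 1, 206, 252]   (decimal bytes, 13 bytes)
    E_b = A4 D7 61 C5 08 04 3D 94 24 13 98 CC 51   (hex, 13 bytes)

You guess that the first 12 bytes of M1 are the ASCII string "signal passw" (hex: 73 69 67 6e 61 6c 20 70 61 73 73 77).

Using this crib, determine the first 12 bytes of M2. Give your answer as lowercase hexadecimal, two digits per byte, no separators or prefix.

First, E_a ⊕ E_b = (M1 ⊕ K) ⊕ (M2 ⊕ K) = M1 ⊕ M2, so the key drops out. Then M2 = (M1 ⊕ M2) ⊕ M1 over the first 12 bytes.
byte 0: (a4 XOR a4) XOR 73 = 00 XOR 73 = 73
byte 1: (d4 XOR d7) XOR 69 = 03 XOR 69 = 6a
byte 2: (d7 XOR 61) XOR 67 = b6 XOR 67 = d1
byte 3: (b4 XOR c5) XOR 6e = 71 XOR 6e = 1f
byte 4: (56 XOR 08) XOR 61 = 5e XOR 61 = 3f
byte 5: (06 XOR 04) XOR 6c = 02 XOR 6c = 6e
byte 6: (d8 XOR 3d) XOR 20 = e5 XOR 20 = c5
byte 7: (2e XOR 94) XOR 70 = ba XOR 70 = ca
byte 8: (7a XOR 24) XOR 61 = 5e XOR 61 = 3f
byte 9: (26 XOR 13) XOR 73 = 35 XOR 73 = 46
byte 10: (01 XOR 98) XOR 73 = 99 XOR 73 = ea
byte 11: (ce XOR cc) XOR 77 = 02 XOR 77 = 75

736ad11f3f6ec5ca3f46ea75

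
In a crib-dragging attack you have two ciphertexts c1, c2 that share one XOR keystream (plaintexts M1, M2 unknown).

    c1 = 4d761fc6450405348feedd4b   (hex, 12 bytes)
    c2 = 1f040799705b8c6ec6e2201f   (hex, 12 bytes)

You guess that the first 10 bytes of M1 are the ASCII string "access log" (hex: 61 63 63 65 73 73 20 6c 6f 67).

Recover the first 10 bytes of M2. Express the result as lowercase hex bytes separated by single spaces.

33 11 7b 3a 46 2c a9 36 26 6b

First, c1 ⊕ c2 = (M1 ⊕ K) ⊕ (M2 ⊕ K) = M1 ⊕ M2, so the key drops out. Then M2 = (M1 ⊕ M2) ⊕ M1 over the first 10 bytes.
byte 0: (4d XOR 1f) XOR 61 = 52 XOR 61 = 33
byte 1: (76 XOR 04) XOR 63 = 72 XOR 63 = 11
byte 2: (1f XOR 07) XOR 63 = 18 XOR 63 = 7b
byte 3: (c6 XOR 99) XOR 65 = 5f XOR 65 = 3a
byte 4: (45 XOR 70) XOR 73 = 35 XOR 73 = 46
byte 5: (04 XOR 5b) XOR 73 = 5f XOR 73 = 2c
byte 6: (05 XOR 8c) XOR 20 = 89 XOR 20 = a9
byte 7: (34 XOR 6e) XOR 6c = 5a XOR 6c = 36
byte 8: (8f XOR c6) XOR 6f = 49 XOR 6f = 26
byte 9: (ee XOR e2) XOR 67 = 0c XOR 67 = 6b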